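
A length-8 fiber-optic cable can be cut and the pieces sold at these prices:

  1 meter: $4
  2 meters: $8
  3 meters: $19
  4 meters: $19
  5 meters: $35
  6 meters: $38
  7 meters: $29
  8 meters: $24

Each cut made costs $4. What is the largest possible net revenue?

50

Build v[k] bottom-up: v[k] = max over allowed piece i of (p[i] + v[k−i]) − 4 per cut.
v[1] = 4
v[2] = max(4+4-4, 8+0) = 8
v[3] = max(4+8-4, 8+4-4, 19+0) = 19
v[4] = max(4+19-4, 8+8-4, 19+4-4, 19+0) = 19
v[5] = max(4+19-4, 8+19-4, 19+8-4, 19+4-4, 35+0) = 35
v[6] = max(4+35-4, 8+19-4, 19+19-4, 19+8-4, 35+4-4, 38+0) = 38
v[7] = max(4+38-4, 8+35-4, 19+19-4, …, 38+4-4, 29+0) = 39
v[8] = max(4+39-4, 8+38-4, 19+35-4, …, 29+4-4, 24+0) = 50
One optimal plan: pieces 5 + 3 (1 cut) → $54 − $4 = $50.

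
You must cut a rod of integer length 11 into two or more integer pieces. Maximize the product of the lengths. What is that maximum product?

54

Define g[k] = max over 1≤i<k of i · max(k−i, g[k−i]); the inner max lets the remainder stay uncut if that's better.
g[2] = 1*max(1,0) = 1*1 = 1
g[3] = max(1*2, 2*1) = 2
g[4] = max(1*3, 2*2, 3*1) = 4
g[5] = max(1*4, 2*3, 3*2, 4*1) = 6
g[6] = max(1*6, 2*4, 3*3, 4*2, 5*1) = 9
g[7] = max(1*9, 2*6, 3*4, 4*3, 5*2, 6*1) = 12
g[8] = max(1*12, 2*9, 3*6, …, 6*2, 7*1) = 18
g[9] = max(1*18, 2*12, 3*9, …, 7*2, 8*1) = 27
g[10] = max(1*27, 2*18, 3*12, …, 8*2, 9*1) = 36
g[11] = max(1*36, 2*27, 3*18, …, 9*2, 10*1) = 54
One optimal split: 3 + 3 + 3 + 2; product 3*3*3*2 = 54.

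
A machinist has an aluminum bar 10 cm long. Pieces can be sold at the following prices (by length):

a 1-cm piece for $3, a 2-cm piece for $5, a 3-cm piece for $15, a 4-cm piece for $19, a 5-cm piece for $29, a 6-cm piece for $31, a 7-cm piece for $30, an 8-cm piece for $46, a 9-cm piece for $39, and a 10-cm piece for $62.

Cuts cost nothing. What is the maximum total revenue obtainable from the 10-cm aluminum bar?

62

Consider every possible first cut. r[k] is the best of p[i]+r[k−i] over all sellable i≤k.
r[1] = 3
r[2] = max(3+3, 5+0) = 6
r[3] = max(3+6, 5+3, 15+0) = 15
r[4] = max(3+15, 5+6, 15+3, 19+0) = 19
r[5] = max(3+19, 5+15, 15+6, 19+3, 29+0) = 29
r[6] = max(3+29, 5+19, 15+15, 19+6, 29+3, 31+0) = 32
r[7] = max(3+32, 5+29, 15+19, …, 31+3, 30+0) = 35
r[8] = max(3+35, 5+32, 15+29, …, 30+3, 46+0) = 46
r[9] = max(3+46, 5+35, 15+32, …, 46+3, 39+0) = 49
r[10] = max(3+49, 5+46, 15+35, …, 39+3, 62+0) = 62
Best is to sell the whole 10-cm piece uncut for $62.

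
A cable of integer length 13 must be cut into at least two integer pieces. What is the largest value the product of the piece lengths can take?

108

Let g[k] be the best product for length k (with at least one cut). For each first piece i, the rest contributes max(k−i, g[k−i]).
g[2] = 1·max(1,0) = 1·1 = 1
g[3] = max(1·2, 2·1) = 2
g[4] = max(1·3, 2·2, 3·1) = 4
g[5] = max(1·4, 2·3, 3·2, 4·1) = 6
g[6] = max(1·6, 2·4, 3·3, 4·2, 5·1) = 9
g[7] = max(1·9, 2·6, 3·4, 4·3, 5·2, 6·1) = 12
g[8] = max(1·12, 2·9, 3·6, …, 6·2, 7·1) = 18
g[9] = max(1·18, 2·12, 3·9, …, 7·2, 8·1) = 27
g[10] = max(1·27, 2·18, 3·12, …, 8·2, 9·1) = 36
g[11] = max(1·36, 2·27, 3·18, …, 9·2, 10·1) = 54
g[12] = max(1·54, 2·36, 3·27, …, 10·2, 11·1) = 81
g[13] = max(1·81, 2·54, 3·36, …, 11·2, 12·1) = 108
One optimal split: 3 + 3 + 3 + 2 + 2; product 3·3·3·2·2 = 108.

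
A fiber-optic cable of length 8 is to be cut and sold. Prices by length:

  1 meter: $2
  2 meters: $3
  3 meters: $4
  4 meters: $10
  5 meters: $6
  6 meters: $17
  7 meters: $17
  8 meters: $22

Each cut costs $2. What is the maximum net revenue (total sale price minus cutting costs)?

Let r[k] be the best obtainable value from length k. For each k, try every first piece i and keep the best of price[i] + r[k−i] minus the 2 cut fee when i<k.
r[1] = 2
r[2] = max(2+2-2, 3+0) = 3
r[3] = max(2+3-2, 3+2-2, 4+0) = 4
r[4] = max(2+4-2, 3+3-2, 4+2-2, 10+0) = 10
r[5] = max(2+10-2, 3+4-2, 4+3-2, 10+2-2, 6+0) = 10
r[6] = max(2+10-2, 3+10-2, 4+4-2, 10+3-2, 6+2-2, 17+0) = 17
r[7] = max(2+17-2, 3+10-2, 4+10-2, …, 17+2-2, 17+0) = 17
r[8] = max(2+17-2, 3+17-2, 4+10-2, …, 17+2-2, 22+0) = 22
Best is to make no cuts and sell whole for $22.

22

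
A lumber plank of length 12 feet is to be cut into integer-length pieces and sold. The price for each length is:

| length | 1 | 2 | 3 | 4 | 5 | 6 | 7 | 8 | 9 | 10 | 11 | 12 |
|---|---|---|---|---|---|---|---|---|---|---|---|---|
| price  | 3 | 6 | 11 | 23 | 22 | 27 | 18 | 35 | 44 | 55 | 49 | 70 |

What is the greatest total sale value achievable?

Consider every possible first cut. v[k] is the best of p[i]+v[k−i] over all sellable i≤k.
v[1] = 3
v[2] = 6  (first piece 1, then v[1]=3)
v[3] = 11
v[4] = 23
v[5] = 26  (first piece 1, then v[4]=23)
v[6] = 29  (first piece 1, then v[5]=26)
v[7] = 34  (first piece 3, then v[4]=23)
v[8] = 46  (first piece 4, then v[4]=23)
v[9] = 49  (first piece 1, then v[8]=46)
v[10] = 55
v[11] = 58  (first piece 1, then v[10]=55)
v[12] = 70
Best is to sell the whole 12-foot piece uncut for $70.

70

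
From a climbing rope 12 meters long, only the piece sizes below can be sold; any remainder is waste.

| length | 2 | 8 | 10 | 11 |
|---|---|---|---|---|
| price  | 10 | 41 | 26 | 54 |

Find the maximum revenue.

61

Consider every possible first cut. r[k] is the best of p[i]+r[k−i] over all sellable i≤k.
r[1] = 0
r[2] = 10
r[3] = 10
r[4] = 20  (first piece 2, then r[2]=10)
r[5] = 20
r[6] = 30  (first piece 2, then r[4]=20)
r[7] = 30
r[8] = 41
r[9] = 41
r[10] = 51  (first piece 2, then r[8]=41)
r[11] = 54
r[12] = 61  (first piece 2, then r[10]=51)
One optimal cutting: 8 + 2 + 2 → €61.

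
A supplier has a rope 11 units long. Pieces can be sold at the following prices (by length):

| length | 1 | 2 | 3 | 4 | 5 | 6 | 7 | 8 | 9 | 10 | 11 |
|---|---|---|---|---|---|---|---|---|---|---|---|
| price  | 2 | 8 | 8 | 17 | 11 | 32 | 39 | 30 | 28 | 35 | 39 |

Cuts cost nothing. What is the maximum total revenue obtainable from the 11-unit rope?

Let v[k] be the best obtainable value from length k. For each k, try every first piece i and keep the best of price[i] + v[k−i].
v[1] = 2
v[2] = max(2+2, 8+0) = 8
v[3] = max(2+8, 8+2, 8+0) = 10
v[4] = max(2+10, 8+8, 8+2, 17+0) = 17
v[5] = max(2+17, 8+10, 8+8, 17+2, 11+0) = 19
v[6] = max(2+19, 8+17, 8+10, 17+8, 11+2, 32+0) = 32
v[7] = max(2+32, 8+19, 8+17, …, 32+2, 39+0) = 39
v[8] = max(2+39, 8+32, 8+19, …, 39+2, 30+0) = 41
v[9] = max(2+41, 8+39, 8+32, …, 30+2, 28+0) = 47
v[10] = max(2+47, 8+41, 8+39, …, 28+2, 35+0) = 49
v[11] = max(2+49, 8+47, 8+41, …, 35+2, 39+0) = 56
One optimal cutting: 7 + 4 → €39 + €17 = €56.

56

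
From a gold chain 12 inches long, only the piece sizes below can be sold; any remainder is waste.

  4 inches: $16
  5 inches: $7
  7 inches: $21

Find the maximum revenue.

48

Build r[k] bottom-up: r[k] = max over allowed piece i of (p[i] + r[k−i]).
r[1] = 0
r[2] = 0
r[3] = 0
r[4] = 16
r[5] = max(16+0, 7+0) = 16
r[6] = max(16+0, 7+0) = 16
r[7] = max(16+0, 7+0, 21+0) = 21
r[8] = max(16+16, 7+0, 21+0) = 32
r[9] = max(16+16, 7+16, 21+0) = 32
r[10] = max(16+16, 7+16, 21+0) = 32
r[11] = max(16+21, 7+16, 21+16) = 37
r[12] = max(16+32, 7+21, 21+16) = 48
One optimal cutting: 4 + 4 + 4 → $48.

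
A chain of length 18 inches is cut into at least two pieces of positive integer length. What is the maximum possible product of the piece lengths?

Let prod[k] be the best product for length k (with at least one cut). For each first piece i, the rest contributes max(k−i, prod[k−i]).
Small cases: prod[2]=1, prod[3]=2, prod[4]=4, prod[5]=6, prod[6]=9, prod[7]=12, prod[8]=18, prod[9]=27, prod[10]=36, prod[11]=54.
prod[12] = max(1*54, 2*36, 3*27, …, 10*2, 11*1) = 81
prod[13] = max(1*81, 2*54, 3*36, …, 11*2, 12*1) = 108
prod[14] = max(1*108, 2*81, 3*54, …, 12*2, 13*1) = 162
prod[15] = max(1*162, 2*108, 3*81, …, 13*2, 14*1) = 243
prod[16] = max(1*243, 2*162, 3*108, …, 14*2, 15*1) = 324
prod[17] = max(1*324, 2*243, 3*162, …, 15*2, 16*1) = 486
prod[18] = max(1*486, 2*324, 3*243, …, 16*2, 17*1) = 729
One optimal split: 3 + 3 + 3 + 3 + 3 + 3; product 3*3*3*3*3*3 = 729.

729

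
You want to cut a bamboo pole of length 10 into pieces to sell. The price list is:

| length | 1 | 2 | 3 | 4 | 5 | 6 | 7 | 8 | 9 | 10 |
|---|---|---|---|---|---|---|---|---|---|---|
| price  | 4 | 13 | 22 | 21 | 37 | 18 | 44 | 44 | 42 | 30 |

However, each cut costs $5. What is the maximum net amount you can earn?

69

Let v[k] be the best obtainable value from length k. For each k, try every first piece i and keep the best of price[i] + v[k−i] minus the 5 cut fee when i<k.
v[1] = 4
v[2] = max(4+4-5, 13+0) = 13
v[3] = max(4+13-5, 13+4-5, 22+0) = 22
v[4] = max(4+22-5, 13+13-5, 22+4-5, 21+0) = 21
v[5] = max(4+21-5, 13+22-5, 22+13-5, 21+4-5, 37+0) = 37
v[6] = max(4+37-5, 13+21-5, 22+22-5, 21+13-5, 37+4-5, 18+0) = 39
v[7] = max(4+39-5, 13+37-5, 22+21-5, …, 18+4-5, 44+0) = 45
v[8] = max(4+45-5, 13+39-5, 22+37-5, …, 44+4-5, 44+0) = 54
v[9] = max(4+54-5, 13+45-5, 22+39-5, …, 44+4-5, 42+0) = 56
v[10] = max(4+56-5, 13+54-5, 22+45-5, …, 42+4-5, 30+0) = 69
One optimal plan: pieces 5 + 5 (1 cut) → $74 − $5 = $69.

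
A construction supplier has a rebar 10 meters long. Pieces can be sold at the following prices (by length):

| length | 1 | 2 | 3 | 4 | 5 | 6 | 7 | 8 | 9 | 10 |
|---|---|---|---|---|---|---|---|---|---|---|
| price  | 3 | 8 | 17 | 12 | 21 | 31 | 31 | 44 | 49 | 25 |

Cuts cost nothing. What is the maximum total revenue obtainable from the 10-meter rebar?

Build r[k] bottom-up: r[k] = max over allowed piece i of (p[i] + r[k−i]).
r[1] = 3
r[2] = max(3+3, 8+0) = 8
r[3] = max(3+8, 8+3, 17+0) = 17
r[4] = max(3+17, 8+8, 17+3, 12+0) = 20
r[5] = max(3+20, 8+17, 17+8, 12+3, 21+0) = 25
r[6] = max(3+25, 8+20, 17+17, 12+8, 21+3, 31+0) = 34
r[7] = max(3+34, 8+25, 17+20, …, 31+3, 31+0) = 37
r[8] = max(3+37, 8+34, 17+25, …, 31+3, 44+0) = 44
r[9] = max(3+44, 8+37, 17+34, …, 44+3, 49+0) = 51
r[10] = max(3+51, 8+44, 17+37, …, 49+3, 25+0) = 54
One optimal cutting: 3 + 3 + 3 + 1 → ₹17 + ₹17 + ₹17 + ₹3 = ₹54.

54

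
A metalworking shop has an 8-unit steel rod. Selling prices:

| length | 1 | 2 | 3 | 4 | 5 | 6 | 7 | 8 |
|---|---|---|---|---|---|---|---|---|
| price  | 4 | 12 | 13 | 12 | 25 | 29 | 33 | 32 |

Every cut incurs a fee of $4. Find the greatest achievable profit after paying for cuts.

Let v[k] be the best obtainable value from length k. For each k, try every first piece i and keep the best of price[i] + v[k−i] minus the 4 cut fee when i<k.
v[1] = 4
v[2] = 12
v[3] = 13
v[4] = 20  (first piece 2, then v[2]=12)
v[5] = 25
v[6] = 29
v[7] = 33  (first piece 2, then v[5]=25)
v[8] = 37  (first piece 2, then v[6]=29)
One optimal plan: pieces 6 + 2 (1 cut) → $41 − $4 = $37.

37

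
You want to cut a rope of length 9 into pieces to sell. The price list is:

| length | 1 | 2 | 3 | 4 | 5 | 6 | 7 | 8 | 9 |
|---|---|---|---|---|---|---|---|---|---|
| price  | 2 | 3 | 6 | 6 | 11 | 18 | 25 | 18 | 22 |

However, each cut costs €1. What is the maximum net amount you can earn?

Let r[k] be the best obtainable value from length k. For each k, try every first piece i and keep the best of price[i] + r[k−i] minus the 1 cut fee when i<k.
r[1] = 2
r[2] = 3  (first piece 1, then r[1]=2)
r[3] = 6
r[4] = 7  (first piece 1, then r[3]=6)
r[5] = 11
r[6] = 18
r[7] = 25
r[8] = 26  (first piece 1, then r[7]=25)
r[9] = 27  (first piece 1, then r[8]=26)
One optimal plan: pieces 7 + 1 + 1 (2 cuts) → €29 − €2 = €27.

27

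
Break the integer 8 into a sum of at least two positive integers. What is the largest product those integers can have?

Let prod[k] be the best product for length k (with at least one cut). For each first piece i, the rest contributes max(k−i, prod[k−i]).
prod[2] = 1·max(1,0) = 1·1 = 1
prod[3] = 1·max(2,1) = 1·2 = 2
prod[4] = 2·max(2,1) = 2·2 = 4
prod[5] = 2·max(3,2) = 2·3 = 6
prod[6] = 3·max(3,2) = 3·3 = 9
prod[7] = 2·max(5,6) = 2·6 = 12
prod[8] = 2·max(6,9) = 2·9 = 18
One optimal split: 3 + 3 + 2; product 3·3·2 = 18.

18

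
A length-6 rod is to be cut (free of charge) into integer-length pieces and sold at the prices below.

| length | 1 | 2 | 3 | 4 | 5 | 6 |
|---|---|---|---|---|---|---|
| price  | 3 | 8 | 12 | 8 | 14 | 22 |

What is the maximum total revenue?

24

Build r[k] bottom-up: r[k] = max over allowed piece i of (p[i] + r[k−i]).
r[1] = 3
r[2] = 8
r[3] = 12
r[4] = 16  (first piece 2, then r[2]=8)
r[5] = 20  (first piece 2, then r[3]=12)
r[6] = 24  (first piece 2, then r[4]=16)
One optimal cutting: 2 + 2 + 2 → 8 + 8 + 8 = 24.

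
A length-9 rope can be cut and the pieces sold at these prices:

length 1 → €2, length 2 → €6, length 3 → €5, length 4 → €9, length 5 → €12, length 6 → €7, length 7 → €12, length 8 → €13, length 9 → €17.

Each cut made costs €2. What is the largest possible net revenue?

Consider every possible first cut. r[k] is the best of p[i]+r[k−i] over all sellable i≤k, charging 2 whenever i<k.
r[1] = 2
r[2] = 6
r[3] = 6  (first piece 1, then r[2]=6)
r[4] = 10  (first piece 2, then r[2]=6)
r[5] = 12
r[6] = 14  (first piece 2, then r[4]=10)
r[7] = 16  (first piece 2, then r[5]=12)
r[8] = 18  (first piece 2, then r[6]=14)
r[9] = 20  (first piece 2, then r[7]=16)
One optimal plan: pieces 5 + 2 + 2 (2 cuts) → €24 − €4 = €20.

20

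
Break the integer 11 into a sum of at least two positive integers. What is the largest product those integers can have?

54

Fill P[k] for k=2..11: at each k try every first piece i and multiply by the better of (k−i) uncut or P[k−i].
P[2] = 1·max(1,0) = 1·1 = 1
P[3] = 1·max(2,1) = 1·2 = 2
P[4] = 2·max(2,1) = 2·2 = 4
P[5] = 2·max(3,2) = 2·3 = 6
P[6] = 3·max(3,2) = 3·3 = 9
P[7] = 2·max(5,6) = 2·6 = 12
P[8] = 2·max(6,9) = 2·9 = 18
P[9] = 3·max(6,9) = 3·9 = 27
P[10] = 2·max(8,18) = 2·18 = 36
P[11] = 2·max(9,27) = 2·27 = 54
One optimal split: 3 + 3 + 3 + 2; product 3·3·3·2 = 54.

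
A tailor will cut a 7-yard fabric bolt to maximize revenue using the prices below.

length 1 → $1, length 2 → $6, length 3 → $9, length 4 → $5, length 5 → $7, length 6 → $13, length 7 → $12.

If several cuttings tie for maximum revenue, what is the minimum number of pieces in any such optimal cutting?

3

Build r[k] bottom-up: r[k] = max over allowed piece i of (p[i] + r[k−i]).
r[1] = 1
r[2] = 6
r[3] = 9
r[4] = 12  (first piece 2, then r[2]=6)
r[5] = 15  (first piece 2, then r[3]=9)
r[6] = 18  (first piece 2, then r[4]=12)
r[7] = 21  (first piece 2, then r[5]=15)
Maximum revenue is $21.
Now minimize piece count subject to staying optimal: for each k, pieces[k] = 1 + min over i with p[i]+r[k−i]=r[k] of pieces[k−i].
pieces[4] = 2
pieces[5] = 2
pieces[6] = 2
pieces[7] = 3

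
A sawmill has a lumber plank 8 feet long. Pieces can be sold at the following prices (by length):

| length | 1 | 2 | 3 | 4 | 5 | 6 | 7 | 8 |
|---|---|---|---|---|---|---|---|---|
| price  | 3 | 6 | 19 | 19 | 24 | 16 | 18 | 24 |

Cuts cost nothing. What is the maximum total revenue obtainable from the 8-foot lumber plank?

Let best[k] be the best obtainable value from length k. For each k, try every first piece i and keep the best of price[i] + best[k−i].
best[1] = 3
best[2] = 6  (first piece 1, then best[1]=3)
best[3] = 19
best[4] = 22  (first piece 1, then best[3]=19)
best[5] = 25  (first piece 1, then best[4]=22)
best[6] = 38  (first piece 3, then best[3]=19)
best[7] = 41  (first piece 1, then best[6]=38)
best[8] = 44  (first piece 1, then best[7]=41)
One optimal cutting: 3 + 3 + 1 + 1 → $19 + $19 + $3 + $3 = $44.

44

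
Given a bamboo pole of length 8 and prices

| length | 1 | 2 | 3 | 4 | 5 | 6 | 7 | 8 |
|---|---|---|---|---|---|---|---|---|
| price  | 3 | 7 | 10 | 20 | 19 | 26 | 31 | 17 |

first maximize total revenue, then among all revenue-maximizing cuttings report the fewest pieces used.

Let r[k] be the best obtainable value from length k. For each k, try every first piece i and keep the best of price[i] + r[k−i].
r[1] = 3
r[2] = max(3+3, 7+0) = 7
r[3] = max(3+7, 7+3, 10+0) = 10
r[4] = max(3+10, 7+7, 10+3, 20+0) = 20
r[5] = max(3+20, 7+10, 10+7, 20+3, 19+0) = 23
r[6] = max(3+23, 7+20, 10+10, 20+7, 19+3, 26+0) = 27
r[7] = max(3+27, 7+23, 10+20, …, 26+3, 31+0) = 31
r[8] = max(3+31, 7+27, 10+23, …, 31+3, 17+0) = 40
Maximum revenue is $40.
Now minimize piece count subject to staying optimal: for each k, pieces[k] = 1 + min over i with p[i]+r[k−i]=r[k] of pieces[k−i].
pieces[5] = 2
pieces[6] = 2
pieces[7] = 1
pieces[8] = 2

2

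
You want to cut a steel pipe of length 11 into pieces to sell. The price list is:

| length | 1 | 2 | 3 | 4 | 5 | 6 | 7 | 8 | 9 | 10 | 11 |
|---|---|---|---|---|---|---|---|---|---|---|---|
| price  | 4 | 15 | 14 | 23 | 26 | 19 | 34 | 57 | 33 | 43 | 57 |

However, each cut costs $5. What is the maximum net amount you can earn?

66

Consider every possible first cut. v[k] is the best of p[i]+v[k−i] over all sellable i≤k, charging 5 whenever i<k.
v[1] = 4
v[2] = 15
v[3] = 14  (first piece 1, then v[2]=15)
v[4] = 25  (first piece 2, then v[2]=15)
v[5] = 26
v[6] = 35  (first piece 2, then v[4]=25)
v[7] = 36  (first piece 2, then v[5]=26)
v[8] = 57
v[9] = 56  (first piece 1, then v[8]=57)
v[10] = 67  (first piece 2, then v[8]=57)
v[11] = 66  (first piece 1, then v[10]=67)
One optimal plan: pieces 8 + 2 + 1 (2 cuts) → $76 − $10 = $66.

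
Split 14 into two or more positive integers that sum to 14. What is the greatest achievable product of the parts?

Fill P[k] for k=2..14: at each k try every first piece i and multiply by the better of (k−i) uncut or P[k−i].
P[2] = 1·max(1,0) = 1·1 = 1
P[3] = 1·max(2,1) = 1·2 = 2
P[4] = 2·max(2,1) = 2·2 = 4
P[5] = 2·max(3,2) = 2·3 = 6
P[6] = 3·max(3,2) = 3·3 = 9
P[7] = 2·max(5,6) = 2·6 = 12
P[8] = 2·max(6,9) = 2·9 = 18
P[9] = 3·max(6,9) = 3·9 = 27
P[10] = 2·max(8,18) = 2·18 = 36
P[11] = 2·max(9,27) = 2·27 = 54
P[12] = 3·max(9,27) = 3·27 = 81
P[13] = 2·max(11,54) = 2·54 = 108
P[14] = 2·max(12,81) = 2·81 = 162
One optimal split: 3 + 3 + 3 + 3 + 2; product 3·3·3·3·2 = 162.

162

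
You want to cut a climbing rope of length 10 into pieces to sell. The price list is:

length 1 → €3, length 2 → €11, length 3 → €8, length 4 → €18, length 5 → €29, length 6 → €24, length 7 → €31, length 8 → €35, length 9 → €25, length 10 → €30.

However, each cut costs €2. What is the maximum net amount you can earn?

56

Build v[k] bottom-up: v[k] = max over allowed piece i of (p[i] + v[k−i]) − 2 per cut.
v[1] = 3
v[2] = 11
v[3] = 12  (first piece 1, then v[2]=11)
v[4] = 20  (first piece 2, then v[2]=11)
v[5] = 29
v[6] = 30  (first piece 1, then v[5]=29)
v[7] = 38  (first piece 2, then v[5]=29)
v[8] = 39  (first piece 1, then v[7]=38)
v[9] = 47  (first piece 2, then v[7]=38)
v[10] = 56  (first piece 5, then v[5]=29)
One optimal plan: pieces 5 + 5 (1 cut) → €58 − €2 = €56.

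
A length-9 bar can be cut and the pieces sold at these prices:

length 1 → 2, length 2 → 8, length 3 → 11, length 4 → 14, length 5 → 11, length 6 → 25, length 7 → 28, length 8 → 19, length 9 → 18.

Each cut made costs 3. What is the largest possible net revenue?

Build v[k] bottom-up: v[k] = max over allowed piece i of (p[i] + v[k−i]) − 3 per cut.
v[1] = 2
v[2] = 8
v[3] = 11
v[4] = 14
v[5] = 16  (first piece 2, then v[3]=11)
v[6] = 25
v[7] = 28
v[8] = 30  (first piece 2, then v[6]=25)
v[9] = 33  (first piece 2, then v[7]=28)
One optimal plan: pieces 7 + 2 (1 cut) → 36 − 3 = 33.

33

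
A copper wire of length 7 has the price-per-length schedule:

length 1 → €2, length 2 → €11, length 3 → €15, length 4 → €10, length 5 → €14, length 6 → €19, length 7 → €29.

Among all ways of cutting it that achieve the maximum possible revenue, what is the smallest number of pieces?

Build r[k] bottom-up: r[k] = max over allowed piece i of (p[i] + r[k−i]).
r[1] = 2
r[2] = max(2+2, 11+0) = 11
r[3] = max(2+11, 11+2, 15+0) = 15
r[4] = max(2+15, 11+11, 15+2, 10+0) = 22
r[5] = max(2+22, 11+15, 15+11, 10+2, 14+0) = 26
r[6] = max(2+26, 11+22, 15+15, 10+11, 14+2, 19+0) = 33
r[7] = max(2+33, 11+26, 15+22, …, 19+2, 29+0) = 37
Maximum revenue is €37.
Now minimize piece count subject to staying optimal: for each k, pieces[k] = 1 + min over i with p[i]+r[k−i]=r[k] of pieces[k−i].
pieces[4] = 2
pieces[5] = 2
pieces[6] = 3
pieces[7] = 3

3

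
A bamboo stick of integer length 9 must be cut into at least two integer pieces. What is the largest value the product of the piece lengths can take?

Let f[k] be the best product for length k (with at least one cut). For each first piece i, the rest contributes max(k−i, f[k−i]).
f[2] = 1×max(1,0) = 1×1 = 1
f[3] = 1×max(2,1) = 1×2 = 2
f[4] = 2×max(2,1) = 2×2 = 4
f[5] = 2×max(3,2) = 2×3 = 6
f[6] = 3×max(3,2) = 3×3 = 9
f[7] = 2×max(5,6) = 2×6 = 12
f[8] = 2×max(6,9) = 2×9 = 18
f[9] = 3×max(6,9) = 3×9 = 27
One optimal split: 3 + 3 + 3; product 3×3×3 = 27.

27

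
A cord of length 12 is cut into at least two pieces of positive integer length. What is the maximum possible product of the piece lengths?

81

Fill P[k] for k=2..12: at each k try every first piece i and multiply by the better of (k−i) uncut or P[k−i].
P[2] = 1·max(1,0) = 1·1 = 1
P[3] = max(1·2, 2·1) = 2
P[4] = max(1·3, 2·2, 3·1) = 4
P[5] = max(1·4, 2·3, 3·2, 4·1) = 6
P[6] = max(1·6, 2·4, 3·3, 4·2, 5·1) = 9
P[7] = max(1·9, 2·6, 3·4, 4·3, 5·2, 6·1) = 12
P[8] = max(1·12, 2·9, 3·6, …, 6·2, 7·1) = 18
P[9] = max(1·18, 2·12, 3·9, …, 7·2, 8·1) = 27
P[10] = max(1·27, 2·18, 3·12, …, 8·2, 9·1) = 36
P[11] = max(1·36, 2·27, 3·18, …, 9·2, 10·1) = 54
P[12] = max(1·54, 2·36, 3·27, …, 10·2, 11·1) = 81
One optimal split: 3 + 3 + 3 + 3; product 3·3·3·3 = 81.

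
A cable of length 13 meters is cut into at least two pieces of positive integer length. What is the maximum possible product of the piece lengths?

Let prod[k] be the best product for length k (with at least one cut). For each first piece i, the rest contributes max(k−i, prod[k−i]).
prod[2] = 1*max(1,0) = 1*1 = 1
prod[3] = 1*max(2,1) = 1*2 = 2
prod[4] = 2*max(2,1) = 2*2 = 4
prod[5] = 2*max(3,2) = 2*3 = 6
prod[6] = 3*max(3,2) = 3*3 = 9
prod[7] = 2*max(5,6) = 2*6 = 12
prod[8] = 2*max(6,9) = 2*9 = 18
prod[9] = 3*max(6,9) = 3*9 = 27
prod[10] = 2*max(8,18) = 2*18 = 36
prod[11] = 2*max(9,27) = 2*27 = 54
prod[12] = 3*max(9,27) = 3*27 = 81
prod[13] = 2*max(11,54) = 2*54 = 108
One optimal split: 3 + 3 + 3 + 2 + 2; product 3*3*3*2*2 = 108.

108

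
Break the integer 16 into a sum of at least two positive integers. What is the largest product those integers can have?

Fill g[k] for k=2..16: at each k try every first piece i and multiply by the better of (k−i) uncut or g[k−i].
g[2] = 1*max(1,0) = 1*1 = 1
g[3] = 1*max(2,1) = 1*2 = 2
g[4] = 2*max(2,1) = 2*2 = 4
g[5] = 2*max(3,2) = 2*3 = 6
g[6] = 3*max(3,2) = 3*3 = 9
g[7] = 2*max(5,6) = 2*6 = 12
g[8] = 2*max(6,9) = 2*9 = 18
g[9] = 3*max(6,9) = 3*9 = 27
g[10] = 2*max(8,18) = 2*18 = 36
g[11] = 2*max(9,27) = 2*27 = 54
g[12] = 3*max(9,27) = 3*27 = 81
g[13] = 2*max(11,54) = 2*54 = 108
g[14] = 2*max(12,81) = 2*81 = 162
g[15] = 3*max(12,81) = 3*81 = 243
g[16] = 2*max(14,162) = 2*162 = 324
One optimal split: 3 + 3 + 3 + 3 + 2 + 2; product 3*3*3*3*2*2 = 324.

324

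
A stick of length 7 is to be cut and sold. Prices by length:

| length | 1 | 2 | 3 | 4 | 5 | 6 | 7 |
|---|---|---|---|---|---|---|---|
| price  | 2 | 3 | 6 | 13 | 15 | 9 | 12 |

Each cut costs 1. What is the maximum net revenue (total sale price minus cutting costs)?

18

Let net[k] be the best obtainable value from length k. For each k, try every first piece i and keep the best of price[i] + net[k−i] minus the 1 cut fee when i<k.
net[1] = 2
net[2] = 3  (first piece 1, then net[1]=2)
net[3] = 6
net[4] = 13
net[5] = 15
net[6] = 16  (first piece 1, then net[5]=15)
net[7] = 18  (first piece 3, then net[4]=13)
One optimal plan: pieces 4 + 3 (1 cut) → 19 − 1 = 18.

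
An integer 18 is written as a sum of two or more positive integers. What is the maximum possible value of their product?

Let f[k] be the best product for length k (with at least one cut). For each first piece i, the rest contributes max(k−i, f[k−i]).
f[2] = 1*max(1,0) = 1*1 = 1
f[3] = 1*max(2,1) = 1*2 = 2
f[4] = 2*max(2,1) = 2*2 = 4
f[5] = 2*max(3,2) = 2*3 = 6
f[6] = 3*max(3,2) = 3*3 = 9
f[7] = 2*max(5,6) = 2*6 = 12
f[8] = 2*max(6,9) = 2*9 = 18
f[9] = 3*max(6,9) = 3*9 = 27
f[10] = 2*max(8,18) = 2*18 = 36
f[11] = 2*max(9,27) = 2*27 = 54
f[12] = 3*max(9,27) = 3*27 = 81
f[13] = 2*max(11,54) = 2*54 = 108
f[14] = 2*max(12,81) = 2*81 = 162
f[15] = 3*max(12,81) = 3*81 = 243
f[16] = 2*max(14,162) = 2*162 = 324
f[17] = 2*max(15,243) = 2*243 = 486
f[18] = 3*max(15,243) = 3*243 = 729
One optimal split: 3 + 3 + 3 + 3 + 3 + 3; product 3*3*3*3*3*3 = 729.

729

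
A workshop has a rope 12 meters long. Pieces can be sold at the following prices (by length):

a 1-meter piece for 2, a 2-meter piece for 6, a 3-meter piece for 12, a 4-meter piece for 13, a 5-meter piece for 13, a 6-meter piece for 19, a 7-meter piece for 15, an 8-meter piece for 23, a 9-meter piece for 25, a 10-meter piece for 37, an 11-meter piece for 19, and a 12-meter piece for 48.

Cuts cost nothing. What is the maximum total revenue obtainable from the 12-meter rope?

Build best[k] bottom-up: best[k] = max over allowed piece i of (p[i] + best[k−i]).
best[1] = 2
best[2] = max(2+2, 6+0) = 6
best[3] = max(2+6, 6+2, 12+0) = 12
best[4] = max(2+12, 6+6, 12+2, 13+0) = 14
best[5] = max(2+14, 6+12, 12+6, 13+2, 13+0) = 18
best[6] = max(2+18, 6+14, 12+12, 13+6, 13+2, 19+0) = 24
best[7] = max(2+24, 6+18, 12+14, …, 19+2, 15+0) = 26
best[8] = max(2+26, 6+24, 12+18, …, 15+2, 23+0) = 30
best[9] = max(2+30, 6+26, 12+24, …, 23+2, 25+0) = 36
best[10] = max(2+36, 6+30, 12+26, …, 25+2, 37+0) = 38
best[11] = max(2+38, 6+36, 12+30, …, 37+2, 19+0) = 42
best[12] = max(2+42, 6+38, 12+36, …, 19+2, 48+0) = 48
One optimal cutting: 3 + 3 + 3 + 3 → 12 + 12 + 12 + 12 = 48.

48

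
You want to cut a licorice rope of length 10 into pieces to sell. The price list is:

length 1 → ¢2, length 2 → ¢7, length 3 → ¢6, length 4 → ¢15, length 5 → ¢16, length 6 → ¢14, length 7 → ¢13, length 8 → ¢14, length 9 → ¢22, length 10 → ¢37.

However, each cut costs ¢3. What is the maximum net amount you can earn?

37

Build net[k] bottom-up: net[k] = max over allowed piece i of (p[i] + net[k−i]) − 3 per cut.
net[1] = 2
net[2] = 7
net[3] = 6  (first piece 1, then net[2]=7)
net[4] = 15
net[5] = 16
net[6] = 19  (first piece 2, then net[4]=15)
net[7] = 20  (first piece 2, then net[5]=16)
net[8] = 27  (first piece 4, then net[4]=15)
net[9] = 28  (first piece 4, then net[5]=16)
net[10] = 37
Best is to make no cuts and sell whole for ¢37.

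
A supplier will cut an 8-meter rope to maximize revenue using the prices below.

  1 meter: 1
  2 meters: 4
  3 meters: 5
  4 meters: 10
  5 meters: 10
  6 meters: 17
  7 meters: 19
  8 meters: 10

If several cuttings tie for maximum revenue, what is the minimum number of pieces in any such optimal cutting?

Let r[k] be the best obtainable value from length k. For each k, try every first piece i and keep the best of price[i] + r[k−i].
r[1] = 1
r[2] = max(1+1, 4+0) = 4
r[3] = max(1+4, 4+1, 5+0) = 5
r[4] = max(1+5, 4+4, 5+1, 10+0) = 10
r[5] = max(1+10, 4+5, 5+4, 10+1, 10+0) = 11
r[6] = max(1+11, 4+10, 5+5, 10+4, 10+1, 17+0) = 17
r[7] = max(1+17, 4+11, 5+10, …, 17+1, 19+0) = 19
r[8] = max(1+19, 4+17, 5+11, …, 19+1, 10+0) = 21
Maximum revenue is 21.
Now minimize piece count subject to staying optimal: for each k, pieces[k] = 1 + min over i with p[i]+r[k−i]=r[k] of pieces[k−i].
pieces[5] = 2
pieces[6] = 1
pieces[7] = 1
pieces[8] = 2

2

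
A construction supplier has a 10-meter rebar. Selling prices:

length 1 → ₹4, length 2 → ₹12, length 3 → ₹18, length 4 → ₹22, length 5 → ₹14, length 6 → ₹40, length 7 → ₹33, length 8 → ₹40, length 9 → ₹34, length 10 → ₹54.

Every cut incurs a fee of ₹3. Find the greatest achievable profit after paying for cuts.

Consider every possible first cut. net[k] is the best of p[i]+net[k−i] over all sellable i≤k, charging 3 whenever i<k.
net[1] = 4
net[2] = 12
net[3] = 18
net[4] = 22
net[5] = 27  (first piece 2, then net[3]=18)
net[6] = 40
net[7] = 41  (first piece 1, then net[6]=40)
net[8] = 49  (first piece 2, then net[6]=40)
net[9] = 55  (first piece 3, then net[6]=40)
net[10] = 59  (first piece 4, then net[6]=40)
One optimal plan: pieces 6 + 4 (1 cut) → ₹62 − ₹3 = ₹59.

59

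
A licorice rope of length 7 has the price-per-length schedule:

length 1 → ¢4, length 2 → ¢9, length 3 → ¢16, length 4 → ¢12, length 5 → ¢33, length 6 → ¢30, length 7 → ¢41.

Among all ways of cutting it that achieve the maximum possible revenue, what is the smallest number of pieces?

Let r[k] be the best obtainable value from length k. For each k, try every first piece i and keep the best of price[i] + r[k−i].
r[1] = 4
r[2] = 9
r[3] = 16
r[4] = 20  (first piece 1, then r[3]=16)
r[5] = 33
r[6] = 37  (first piece 1, then r[5]=33)
r[7] = 42  (first piece 2, then r[5]=33)
Maximum revenue is ¢42.
Now minimize piece count subject to staying optimal: for each k, pieces[k] = 1 + min over i with p[i]+r[k−i]=r[k] of pieces[k−i].
pieces[4] = 2
pieces[5] = 1
pieces[6] = 2
pieces[7] = 2

2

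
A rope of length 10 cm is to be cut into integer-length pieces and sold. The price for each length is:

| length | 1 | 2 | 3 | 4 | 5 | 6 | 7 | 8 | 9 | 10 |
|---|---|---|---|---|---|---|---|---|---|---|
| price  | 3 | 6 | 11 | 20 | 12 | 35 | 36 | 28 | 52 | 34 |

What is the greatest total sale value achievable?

Let r[k] be the best obtainable value from length k. For each k, try every first piece i and keep the best of price[i] + r[k−i].
r[1] = 3
r[2] = 6  (first piece 1, then r[1]=3)
r[3] = 11
r[4] = 20
r[5] = 23  (first piece 1, then r[4]=20)
r[6] = 35
r[7] = 38  (first piece 1, then r[6]=35)
r[8] = 41  (first piece 1, then r[7]=38)
r[9] = 52
r[10] = 55  (first piece 1, then r[9]=52)
One optimal cutting: 9 + 1 → $52 + $3 = $55.

55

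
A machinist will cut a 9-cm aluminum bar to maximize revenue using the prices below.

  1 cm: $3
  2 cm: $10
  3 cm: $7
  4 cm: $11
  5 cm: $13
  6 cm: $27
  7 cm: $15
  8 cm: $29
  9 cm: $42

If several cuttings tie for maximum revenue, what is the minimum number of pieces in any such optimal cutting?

Let r[k] be the best obtainable value from length k. For each k, try every first piece i and keep the best of price[i] + r[k−i].
r[1] = 3
r[2] = 10
r[3] = 13  (first piece 1, then r[2]=10)
r[4] = 20  (first piece 2, then r[2]=10)
r[5] = 23  (first piece 1, then r[4]=20)
r[6] = 30  (first piece 2, then r[4]=20)
r[7] = 33  (first piece 1, then r[6]=30)
r[8] = 40  (first piece 2, then r[6]=30)
r[9] = 43  (first piece 1, then r[8]=40)
Maximum revenue is $43.
Now minimize piece count subject to staying optimal: for each k, pieces[k] = 1 + min over i with p[i]+r[k−i]=r[k] of pieces[k−i].
pieces[6] = 3
pieces[7] = 4
pieces[8] = 4
pieces[9] = 5

5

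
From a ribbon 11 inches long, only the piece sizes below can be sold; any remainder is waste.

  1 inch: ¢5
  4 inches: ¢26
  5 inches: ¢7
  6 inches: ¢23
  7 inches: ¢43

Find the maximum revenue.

69

Consider every possible first cut. r[k] is the best of p[i]+r[k−i] over all sellable i≤k.
r[1] = 5
r[2] = 10  (first piece 1, then r[1]=5)
r[3] = 15  (first piece 1, then r[2]=10)
r[4] = max(5+15, 26+0) = 26
r[5] = max(5+26, 26+5, 7+0) = 31
r[6] = max(5+31, 26+10, 7+5, 23+0) = 36
r[7] = max(5+36, 26+15, 7+10, 23+5, 43+0) = 43
r[8] = max(5+43, 26+26, 7+15, 23+10, 43+5) = 52
r[9] = max(5+52, 26+31, 7+26, 23+15, 43+10) = 57
r[10] = max(5+57, 26+36, 7+31, 23+26, 43+15) = 62
r[11] = max(5+62, 26+43, 7+36, 23+31, 43+26) = 69
One optimal cutting: 7 + 4 → ¢69.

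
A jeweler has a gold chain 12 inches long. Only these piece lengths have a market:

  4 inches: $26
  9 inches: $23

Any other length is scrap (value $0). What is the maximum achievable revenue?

Consider every possible first cut. r[k] is the best of p[i]+r[k−i] over all sellable i≤k.
r[1] = 0
r[2] = 0
r[3] = 0
r[4] = 26
r[5] = 26
r[6] = 26
r[7] = 26
r[8] = 52  (first piece 4, then r[4]=26)
r[9] = 52
r[10] = 52
r[11] = 52
r[12] = 78  (first piece 4, then r[8]=52)
One optimal cutting: 4 + 4 + 4 → $78.

78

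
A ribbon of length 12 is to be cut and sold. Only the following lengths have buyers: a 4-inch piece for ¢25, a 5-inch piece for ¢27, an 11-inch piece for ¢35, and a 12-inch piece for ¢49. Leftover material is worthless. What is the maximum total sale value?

75

Let best[k] be the best obtainable value from length k. For each k, try every first piece i and keep the best of price[i] + best[k−i].
best[1] = 0
best[2] = 0
best[3] = 0
best[4] = 25
best[5] = 27
best[6] = 27
best[7] = 27
best[8] = 50  (first piece 4, then best[4]=25)
best[9] = 52  (first piece 4, then best[5]=27)
best[10] = 54  (first piece 5, then best[5]=27)
best[11] = 54
best[12] = 75  (first piece 4, then best[8]=50)
One optimal cutting: 4 + 4 + 4 → ¢75.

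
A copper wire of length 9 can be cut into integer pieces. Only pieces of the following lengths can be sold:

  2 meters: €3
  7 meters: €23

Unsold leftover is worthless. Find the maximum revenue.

Let best[k] be the best obtainable value from length k. For each k, try every first piece i and keep the best of price[i] + best[k−i].
best[1] = 0
best[2] = 3
best[3] = 3
best[4] = 6  (first piece 2, then best[2]=3)
best[5] = 6
best[6] = 9  (first piece 2, then best[4]=6)
best[7] = max(3+6, 23+0) = 23
best[8] = max(3+9, 23+0) = 23
best[9] = max(3+23, 23+3) = 26
One optimal cutting: 7 + 2 → €26.

26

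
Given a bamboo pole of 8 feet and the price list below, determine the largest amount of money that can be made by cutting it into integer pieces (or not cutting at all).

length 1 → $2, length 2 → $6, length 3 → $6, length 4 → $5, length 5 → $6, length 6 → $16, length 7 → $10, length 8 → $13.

Let v[k] be the best obtainable value from length k. For each k, try every first piece i and keep the best of price[i] + v[k−i].
v[1] = 2
v[2] = 6
v[3] = 8  (first piece 1, then v[2]=6)
v[4] = 12  (first piece 2, then v[2]=6)
v[5] = 14  (first piece 1, then v[4]=12)
v[6] = 18  (first piece 2, then v[4]=12)
v[7] = 20  (first piece 1, then v[6]=18)
v[8] = 24  (first piece 2, then v[6]=18)
One optimal cutting: 2 + 2 + 2 + 2 → $6 + $6 + $6 + $6 = $24.

24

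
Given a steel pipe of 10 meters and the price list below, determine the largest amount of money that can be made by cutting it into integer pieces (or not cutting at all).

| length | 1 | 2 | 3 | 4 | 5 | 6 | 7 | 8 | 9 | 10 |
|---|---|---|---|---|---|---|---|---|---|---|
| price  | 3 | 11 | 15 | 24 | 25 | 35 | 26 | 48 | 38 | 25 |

59

Build R[k] bottom-up: R[k] = max over allowed piece i of (p[i] + R[k−i]).
R[1] = 3
R[2] = 11
R[3] = 15
R[4] = 24
R[5] = 27  (first piece 1, then R[4]=24)
R[6] = 35  (first piece 2, then R[4]=24)
R[7] = 39  (first piece 3, then R[4]=24)
R[8] = 48  (first piece 4, then R[4]=24)
R[9] = 51  (first piece 1, then R[8]=48)
R[10] = 59  (first piece 2, then R[8]=48)
One optimal cutting: 4 + 4 + 2 → $24 + $24 + $11 = $59.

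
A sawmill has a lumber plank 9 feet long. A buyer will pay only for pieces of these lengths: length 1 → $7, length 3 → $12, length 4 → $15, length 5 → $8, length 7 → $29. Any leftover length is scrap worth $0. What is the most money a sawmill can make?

Consider every possible first cut. best[k] is the best of p[i]+best[k−i] over all sellable i≤k.
best[1] = 7
best[2] = 14  (first piece 1, then best[1]=7)
best[3] = max(7+14, 12+0) = 21
best[4] = max(7+21, 12+7, 15+0) = 28
best[5] = max(7+28, 12+14, 15+7, 8+0) = 35
best[6] = max(7+35, 12+21, 15+14, 8+7) = 42
best[7] = max(7+42, 12+28, 15+21, 8+14, 29+0) = 49
best[8] = max(7+49, 12+35, 15+28, 8+21, 29+7) = 56
best[9] = max(7+56, 12+42, 15+35, 8+28, 29+14) = 63
One optimal cutting: 1 + 1 + 1 + 1 + 1 + 1 + 1 + 1 + 1 → $63.

63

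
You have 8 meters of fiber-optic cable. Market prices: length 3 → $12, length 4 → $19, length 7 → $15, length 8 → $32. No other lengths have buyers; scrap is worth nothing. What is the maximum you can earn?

38

Build r[k] bottom-up: r[k] = max over allowed piece i of (p[i] + r[k−i]).
r[1] = 0
r[2] = 0
r[3] = 12
r[4] = 19
r[5] = 19
r[6] = 24  (first piece 3, then r[3]=12)
r[7] = 31  (first piece 3, then r[4]=19)
r[8] = 38  (first piece 4, then r[4]=19)
One optimal cutting: 4 + 4 → $38.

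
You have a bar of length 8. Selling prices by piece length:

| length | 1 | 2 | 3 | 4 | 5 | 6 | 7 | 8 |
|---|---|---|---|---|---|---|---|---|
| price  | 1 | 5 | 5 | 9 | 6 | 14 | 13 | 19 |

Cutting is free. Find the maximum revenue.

Let r[k] be the best obtainable value from length k. For each k, try every first piece i and keep the best of price[i] + r[k−i].
r[1] = 1
r[2] = max(1+1, 5+0) = 5
r[3] = max(1+5, 5+1, 5+0) = 6
r[4] = max(1+6, 5+5, 5+1, 9+0) = 10
r[5] = max(1+10, 5+6, 5+5, 9+1, 6+0) = 11
r[6] = max(1+11, 5+10, 5+6, 9+5, 6+1, 14+0) = 15
r[7] = max(1+15, 5+11, 5+10, …, 14+1, 13+0) = 16
r[8] = max(1+16, 5+15, 5+11, …, 13+1, 19+0) = 20
One optimal cutting: 2 + 2 + 2 + 2 → €5 + €5 + €5 + €5 = €20.

20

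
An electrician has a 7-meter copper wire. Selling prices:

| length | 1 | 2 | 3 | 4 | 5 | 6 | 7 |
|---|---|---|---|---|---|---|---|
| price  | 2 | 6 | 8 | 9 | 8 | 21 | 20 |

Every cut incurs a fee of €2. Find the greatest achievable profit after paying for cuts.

Consider every possible first cut. r[k] is the best of p[i]+r[k−i] over all sellable i≤k, charging 2 whenever i<k.
r[1] = 2
r[2] = max(2+2-2, 6+0) = 6
r[3] = max(2+6-2, 6+2-2, 8+0) = 8
r[4] = max(2+8-2, 6+6-2, 8+2-2, 9+0) = 10
r[5] = max(2+10-2, 6+8-2, 8+6-2, 9+2-2, 8+0) = 12
r[6] = max(2+12-2, 6+10-2, 8+8-2, 9+6-2, 8+2-2, 21+0) = 21
r[7] = max(2+21-2, 6+12-2, 8+10-2, …, 21+2-2, 20+0) = 21
One optimal plan: pieces 6 + 1 (1 cut) → €23 − €2 = €21.

21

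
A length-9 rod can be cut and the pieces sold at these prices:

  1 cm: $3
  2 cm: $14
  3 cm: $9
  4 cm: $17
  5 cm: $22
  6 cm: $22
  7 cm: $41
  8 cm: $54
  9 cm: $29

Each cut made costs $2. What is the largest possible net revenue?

Consider every possible first cut. v[k] is the best of p[i]+v[k−i] over all sellable i≤k, charging 2 whenever i<k.
v[1] = 3
v[2] = max(3+3-2, 14+0) = 14
v[3] = max(3+14-2, 14+3-2, 9+0) = 15
v[4] = max(3+15-2, 14+14-2, 9+3-2, 17+0) = 26
v[5] = max(3+26-2, 14+15-2, 9+14-2, 17+3-2, 22+0) = 27
v[6] = max(3+27-2, 14+26-2, 9+15-2, 17+14-2, 22+3-2, 22+0) = 38
v[7] = max(3+38-2, 14+27-2, 9+26-2, …, 22+3-2, 41+0) = 41
v[8] = max(3+41-2, 14+38-2, 9+27-2, …, 41+3-2, 54+0) = 54
v[9] = max(3+54-2, 14+41-2, 9+38-2, …, 54+3-2, 29+0) = 55
One optimal plan: pieces 8 + 1 (1 cut) → $57 − $2 = $55.

55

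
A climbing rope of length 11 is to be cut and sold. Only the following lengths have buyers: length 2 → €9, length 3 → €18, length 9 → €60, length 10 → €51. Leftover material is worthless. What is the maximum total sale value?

Build best[k] bottom-up: best[k] = max over allowed piece i of (p[i] + best[k−i]).
best[1] = 0
best[2] = 9
best[3] = max(9+0, 18+0) = 18
best[4] = max(9+9, 18+0) = 18
best[5] = max(9+18, 18+9) = 27
best[6] = max(9+18, 18+18) = 36
best[7] = max(9+27, 18+18) = 36
best[8] = max(9+36, 18+27) = 45
best[9] = max(9+36, 18+36, 60+0) = 60
best[10] = max(9+45, 18+36, 60+0, 51+0) = 60
best[11] = max(9+60, 18+45, 60+9, 51+0) = 69
One optimal cutting: 9 + 2 → €69.

69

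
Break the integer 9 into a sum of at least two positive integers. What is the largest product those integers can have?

27

Define P[k] = max over 1≤i<k of i · max(k−i, P[k−i]); the inner max lets the remainder stay uncut if that's better.
Small cases: P[2]=1, P[3]=2.
P[4] = max(1×3, 2×2, 3×1) = 4
P[5] = max(1×4, 2×3, 3×2, 4×1) = 6
P[6] = max(1×6, 2×4, 3×3, 4×2, 5×1) = 9
P[7] = max(1×9, 2×6, 3×4, 4×3, 5×2, 6×1) = 12
P[8] = max(1×12, 2×9, 3×6, …, 6×2, 7×1) = 18
P[9] = max(1×18, 2×12, 3×9, …, 7×2, 8×1) = 27
One optimal split: 3 + 3 + 3; product 3×3×3 = 27.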